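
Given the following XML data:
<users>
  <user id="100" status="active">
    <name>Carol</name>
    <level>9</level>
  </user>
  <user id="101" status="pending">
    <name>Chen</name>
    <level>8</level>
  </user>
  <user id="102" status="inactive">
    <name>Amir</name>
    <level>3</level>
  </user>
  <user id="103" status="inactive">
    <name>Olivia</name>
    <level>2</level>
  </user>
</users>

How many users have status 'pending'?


Counting users with status='pending':
  Chen (id=101) -> MATCH
Count: 1

ANSWER: 1


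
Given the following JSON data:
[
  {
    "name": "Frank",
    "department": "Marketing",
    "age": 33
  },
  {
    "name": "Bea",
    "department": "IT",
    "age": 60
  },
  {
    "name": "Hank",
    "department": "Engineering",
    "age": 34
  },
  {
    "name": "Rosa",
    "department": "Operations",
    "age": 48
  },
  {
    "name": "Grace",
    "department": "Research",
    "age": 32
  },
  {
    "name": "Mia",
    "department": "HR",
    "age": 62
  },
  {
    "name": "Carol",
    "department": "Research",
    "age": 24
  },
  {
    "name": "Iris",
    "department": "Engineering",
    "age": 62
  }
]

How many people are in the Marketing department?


Scanning records for department = Marketing
  Record 0: Frank
Count: 1

ANSWER: 1


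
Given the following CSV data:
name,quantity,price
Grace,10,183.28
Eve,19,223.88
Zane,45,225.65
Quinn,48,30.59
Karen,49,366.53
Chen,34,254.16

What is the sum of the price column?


Values in 'price' column:
  Row 1: 183.28
  Row 2: 223.88
  Row 3: 225.65
  Row 4: 30.59
  Row 5: 366.53
  Row 6: 254.16
Sum = 183.28 + 223.88 + 225.65 + 30.59 + 366.53 + 254.16 = 1284.09

ANSWER: 1284.09


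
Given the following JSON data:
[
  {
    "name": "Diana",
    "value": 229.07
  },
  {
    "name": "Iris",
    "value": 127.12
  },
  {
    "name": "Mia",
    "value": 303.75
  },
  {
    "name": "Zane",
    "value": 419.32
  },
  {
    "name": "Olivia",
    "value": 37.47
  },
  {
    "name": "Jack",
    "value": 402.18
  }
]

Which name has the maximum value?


Comparing values:
  Diana: 229.07
  Iris: 127.12
  Mia: 303.75
  Zane: 419.32
  Olivia: 37.47
  Jack: 402.18
Maximum: Zane (419.32)

ANSWER: Zane


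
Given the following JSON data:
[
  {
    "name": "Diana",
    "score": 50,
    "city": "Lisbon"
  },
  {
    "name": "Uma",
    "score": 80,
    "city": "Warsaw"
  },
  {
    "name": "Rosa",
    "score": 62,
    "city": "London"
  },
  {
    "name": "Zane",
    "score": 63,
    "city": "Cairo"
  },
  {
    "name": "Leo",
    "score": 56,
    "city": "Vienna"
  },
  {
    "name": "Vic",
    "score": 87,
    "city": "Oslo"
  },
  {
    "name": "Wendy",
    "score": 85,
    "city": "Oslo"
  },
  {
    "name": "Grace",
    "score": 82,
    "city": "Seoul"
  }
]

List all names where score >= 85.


Filtering records where score >= 85:
  Diana (score=50) -> no
  Uma (score=80) -> no
  Rosa (score=62) -> no
  Zane (score=63) -> no
  Leo (score=56) -> no
  Vic (score=87) -> YES
  Wendy (score=85) -> YES
  Grace (score=82) -> no


ANSWER: Vic, Wendy


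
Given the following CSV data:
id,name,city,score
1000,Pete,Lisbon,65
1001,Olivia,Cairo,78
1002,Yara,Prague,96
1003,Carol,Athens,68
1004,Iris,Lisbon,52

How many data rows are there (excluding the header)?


Counting rows (excluding header):
Header: id,name,city,score
Data rows: 5

ANSWER: 5


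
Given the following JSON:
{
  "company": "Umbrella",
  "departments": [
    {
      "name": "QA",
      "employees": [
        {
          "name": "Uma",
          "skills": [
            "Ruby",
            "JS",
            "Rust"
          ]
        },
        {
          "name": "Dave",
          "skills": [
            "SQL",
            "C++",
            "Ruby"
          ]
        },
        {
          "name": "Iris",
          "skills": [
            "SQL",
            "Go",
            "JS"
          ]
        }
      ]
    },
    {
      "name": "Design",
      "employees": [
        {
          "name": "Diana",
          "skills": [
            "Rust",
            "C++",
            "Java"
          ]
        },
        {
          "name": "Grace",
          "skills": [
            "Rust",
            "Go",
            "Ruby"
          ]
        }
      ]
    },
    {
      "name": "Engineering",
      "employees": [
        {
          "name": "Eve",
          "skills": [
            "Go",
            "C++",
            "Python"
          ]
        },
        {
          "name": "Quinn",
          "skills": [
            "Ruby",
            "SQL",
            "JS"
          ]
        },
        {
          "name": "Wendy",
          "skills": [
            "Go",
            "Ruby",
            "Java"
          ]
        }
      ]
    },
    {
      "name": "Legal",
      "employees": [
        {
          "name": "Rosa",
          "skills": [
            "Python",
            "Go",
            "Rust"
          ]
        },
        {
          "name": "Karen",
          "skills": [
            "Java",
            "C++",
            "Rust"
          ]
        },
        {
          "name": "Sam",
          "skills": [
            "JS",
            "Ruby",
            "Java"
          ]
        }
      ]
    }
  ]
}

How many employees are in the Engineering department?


Path: departments[2].employees
Count: 3

ANSWER: 3


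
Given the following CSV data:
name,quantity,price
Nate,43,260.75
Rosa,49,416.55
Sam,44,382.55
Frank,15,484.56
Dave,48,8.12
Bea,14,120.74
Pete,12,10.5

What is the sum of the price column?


Values in 'price' column:
  Row 1: 260.75
  Row 2: 416.55
  Row 3: 382.55
  Row 4: 484.56
  Row 5: 8.12
  Row 6: 120.74
  Row 7: 10.5
Sum = 260.75 + 416.55 + 382.55 + 484.56 + 8.12 + 120.74 + 10.5 = 1683.77

ANSWER: 1683.77


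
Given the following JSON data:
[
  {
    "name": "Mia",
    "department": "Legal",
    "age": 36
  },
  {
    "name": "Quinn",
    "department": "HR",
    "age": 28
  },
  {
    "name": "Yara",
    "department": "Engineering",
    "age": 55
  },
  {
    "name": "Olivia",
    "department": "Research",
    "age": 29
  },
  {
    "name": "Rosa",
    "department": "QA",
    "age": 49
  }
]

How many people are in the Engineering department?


Scanning records for department = Engineering
  Record 2: Yara
Count: 1

ANSWER: 1


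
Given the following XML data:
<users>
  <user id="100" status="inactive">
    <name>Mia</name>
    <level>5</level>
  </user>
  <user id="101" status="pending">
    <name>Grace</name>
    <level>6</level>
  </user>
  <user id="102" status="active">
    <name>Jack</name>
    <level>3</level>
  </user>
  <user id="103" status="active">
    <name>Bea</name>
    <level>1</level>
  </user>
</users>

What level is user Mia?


Finding user: Mia
<level>5</level>

ANSWER: 5


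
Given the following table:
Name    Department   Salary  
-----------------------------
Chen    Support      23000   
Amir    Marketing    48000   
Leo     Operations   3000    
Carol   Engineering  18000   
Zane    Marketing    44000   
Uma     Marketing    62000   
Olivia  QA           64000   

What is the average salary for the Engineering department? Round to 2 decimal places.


Engineering department members:
  Carol: 18000
Sum = 18000
Count = 1
Average = 18000 / 1 = 18000.00

ANSWER: 18000.00


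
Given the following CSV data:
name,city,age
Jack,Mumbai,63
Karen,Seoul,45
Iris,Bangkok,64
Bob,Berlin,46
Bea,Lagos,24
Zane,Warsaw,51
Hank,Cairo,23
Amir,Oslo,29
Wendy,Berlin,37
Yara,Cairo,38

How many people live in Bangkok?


Scanning city column for 'Bangkok':
  Row 3: Iris -> MATCH
Total matches: 1

ANSWER: 1


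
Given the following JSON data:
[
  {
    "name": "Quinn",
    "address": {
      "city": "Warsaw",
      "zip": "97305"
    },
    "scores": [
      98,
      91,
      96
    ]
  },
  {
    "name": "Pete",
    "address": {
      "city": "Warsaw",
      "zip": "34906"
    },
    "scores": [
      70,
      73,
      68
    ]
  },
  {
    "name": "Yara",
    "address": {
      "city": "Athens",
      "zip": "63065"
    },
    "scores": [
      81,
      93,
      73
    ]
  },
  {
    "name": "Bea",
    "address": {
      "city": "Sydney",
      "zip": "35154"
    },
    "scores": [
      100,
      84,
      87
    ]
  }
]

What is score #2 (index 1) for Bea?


Path: records[3].scores[1]
Value: 84

ANSWER: 84


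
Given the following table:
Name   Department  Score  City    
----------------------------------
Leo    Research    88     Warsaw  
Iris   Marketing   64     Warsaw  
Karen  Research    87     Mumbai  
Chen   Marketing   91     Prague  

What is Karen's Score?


Row 3: Karen
Score = 87

ANSWER: 87


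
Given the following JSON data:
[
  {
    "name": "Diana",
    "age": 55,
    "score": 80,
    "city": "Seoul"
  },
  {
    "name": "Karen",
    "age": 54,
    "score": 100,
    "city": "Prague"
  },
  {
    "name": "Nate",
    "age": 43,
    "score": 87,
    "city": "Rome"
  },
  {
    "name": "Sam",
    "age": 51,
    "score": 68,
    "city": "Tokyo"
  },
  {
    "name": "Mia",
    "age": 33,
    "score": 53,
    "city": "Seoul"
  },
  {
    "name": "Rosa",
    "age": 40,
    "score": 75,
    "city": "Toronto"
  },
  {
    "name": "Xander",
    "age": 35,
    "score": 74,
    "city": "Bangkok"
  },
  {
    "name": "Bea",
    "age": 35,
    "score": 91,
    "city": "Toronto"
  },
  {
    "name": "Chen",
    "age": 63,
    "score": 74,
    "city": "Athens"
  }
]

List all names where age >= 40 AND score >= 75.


Checking both conditions:
  Diana (age=55, score=80) -> YES
  Karen (age=54, score=100) -> YES
  Nate (age=43, score=87) -> YES
  Sam (age=51, score=68) -> no
  Mia (age=33, score=53) -> no
  Rosa (age=40, score=75) -> YES
  Xander (age=35, score=74) -> no
  Bea (age=35, score=91) -> no
  Chen (age=63, score=74) -> no


ANSWER: Diana, Karen, Nate, Rosa


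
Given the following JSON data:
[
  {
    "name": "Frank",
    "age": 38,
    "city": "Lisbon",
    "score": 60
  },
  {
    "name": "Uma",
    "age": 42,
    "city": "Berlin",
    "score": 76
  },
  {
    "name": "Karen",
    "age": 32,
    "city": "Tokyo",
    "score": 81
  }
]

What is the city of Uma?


Looking up record where name = Uma
Record index: 1
Field 'city' = Berlin

ANSWER: Berlin


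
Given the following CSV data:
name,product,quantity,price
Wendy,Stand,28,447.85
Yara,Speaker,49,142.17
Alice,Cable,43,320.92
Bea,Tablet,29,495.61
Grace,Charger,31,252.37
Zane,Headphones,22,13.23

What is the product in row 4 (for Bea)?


Row 4: Bea
Column 'product' = Tablet

ANSWER: Tablet


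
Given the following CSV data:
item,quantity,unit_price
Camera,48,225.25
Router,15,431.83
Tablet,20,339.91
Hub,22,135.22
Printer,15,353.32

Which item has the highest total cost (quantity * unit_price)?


Computing row totals:
  Camera: 10812.0
  Router: 6477.45
  Tablet: 6798.2
  Hub: 2974.84
  Printer: 5299.8
Maximum: Camera (10812.0)

ANSWER: Camera


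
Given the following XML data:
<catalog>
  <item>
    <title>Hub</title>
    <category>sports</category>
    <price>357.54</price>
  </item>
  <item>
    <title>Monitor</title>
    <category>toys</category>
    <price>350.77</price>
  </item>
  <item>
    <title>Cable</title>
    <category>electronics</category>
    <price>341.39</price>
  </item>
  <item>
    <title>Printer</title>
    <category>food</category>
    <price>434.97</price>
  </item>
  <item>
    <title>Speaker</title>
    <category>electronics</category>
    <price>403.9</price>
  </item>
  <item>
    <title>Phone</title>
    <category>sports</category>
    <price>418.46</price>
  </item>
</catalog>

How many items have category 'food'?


Scanning <item> elements for <category>food</category>:
  Item 4: Printer -> MATCH
Count: 1

ANSWER: 1


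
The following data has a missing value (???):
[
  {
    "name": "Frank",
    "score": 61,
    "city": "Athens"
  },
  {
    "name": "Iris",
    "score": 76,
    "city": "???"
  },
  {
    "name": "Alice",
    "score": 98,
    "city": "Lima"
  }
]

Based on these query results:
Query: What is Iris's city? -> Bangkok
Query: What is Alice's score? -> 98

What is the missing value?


The missing value is Iris's city
From query: Iris's city = Bangkok

ANSWER: Bangkok


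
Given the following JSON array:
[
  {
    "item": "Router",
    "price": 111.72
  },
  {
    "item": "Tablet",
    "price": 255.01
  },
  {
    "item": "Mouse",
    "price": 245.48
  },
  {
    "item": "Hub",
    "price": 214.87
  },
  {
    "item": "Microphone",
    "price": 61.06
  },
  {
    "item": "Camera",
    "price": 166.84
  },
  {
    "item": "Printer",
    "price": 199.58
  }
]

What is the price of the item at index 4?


Array index 4 -> Microphone
price = 61.06

ANSWER: 61.06


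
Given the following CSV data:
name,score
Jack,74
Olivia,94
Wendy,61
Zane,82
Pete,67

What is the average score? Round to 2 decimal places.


Scores: 74, 94, 61, 82, 67
Sum = 378
Count = 5
Average = 378 / 5 = 75.60

ANSWER: 75.60


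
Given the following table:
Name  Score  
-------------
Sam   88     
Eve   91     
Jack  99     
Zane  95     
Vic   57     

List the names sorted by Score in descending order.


Sorting by Score (descending):
  Jack: 99
  Zane: 95
  Eve: 91
  Sam: 88
  Vic: 57


ANSWER: Jack, Zane, Eve, Sam, Vic


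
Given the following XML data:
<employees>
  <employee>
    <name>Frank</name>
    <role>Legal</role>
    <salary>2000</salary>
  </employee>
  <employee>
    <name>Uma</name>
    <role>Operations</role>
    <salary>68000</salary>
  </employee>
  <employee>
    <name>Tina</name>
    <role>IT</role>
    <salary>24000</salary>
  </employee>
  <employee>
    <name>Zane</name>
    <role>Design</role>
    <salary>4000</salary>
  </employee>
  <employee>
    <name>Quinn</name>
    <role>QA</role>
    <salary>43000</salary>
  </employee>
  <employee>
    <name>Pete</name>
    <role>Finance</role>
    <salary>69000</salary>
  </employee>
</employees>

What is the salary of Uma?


Searching for <employee> with <name>Uma</name>
Found at position 2
<salary>68000</salary>

ANSWER: 68000


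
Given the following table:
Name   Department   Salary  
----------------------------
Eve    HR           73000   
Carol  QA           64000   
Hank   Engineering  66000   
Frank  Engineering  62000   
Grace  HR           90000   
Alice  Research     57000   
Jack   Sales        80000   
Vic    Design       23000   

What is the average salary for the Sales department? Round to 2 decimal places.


Sales department members:
  Jack: 80000
Sum = 80000
Count = 1
Average = 80000 / 1 = 80000.00

ANSWER: 80000.00


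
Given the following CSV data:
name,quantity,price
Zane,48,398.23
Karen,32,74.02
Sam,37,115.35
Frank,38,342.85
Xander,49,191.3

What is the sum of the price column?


Values in 'price' column:
  Row 1: 398.23
  Row 2: 74.02
  Row 3: 115.35
  Row 4: 342.85
  Row 5: 191.3
Sum = 398.23 + 74.02 + 115.35 + 342.85 + 191.3 = 1121.75

ANSWER: 1121.75


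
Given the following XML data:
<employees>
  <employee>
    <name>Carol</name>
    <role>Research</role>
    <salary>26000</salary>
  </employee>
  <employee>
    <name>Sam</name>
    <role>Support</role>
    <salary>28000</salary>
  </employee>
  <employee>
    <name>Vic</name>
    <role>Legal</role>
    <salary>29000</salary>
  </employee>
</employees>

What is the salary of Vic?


Searching for <employee> with <name>Vic</name>
Found at position 3
<salary>29000</salary>

ANSWER: 29000


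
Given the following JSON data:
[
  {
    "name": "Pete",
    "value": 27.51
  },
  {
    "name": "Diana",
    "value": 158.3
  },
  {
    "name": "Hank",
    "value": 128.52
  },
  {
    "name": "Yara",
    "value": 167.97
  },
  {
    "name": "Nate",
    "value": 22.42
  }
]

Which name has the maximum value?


Comparing values:
  Pete: 27.51
  Diana: 158.3
  Hank: 128.52
  Yara: 167.97
  Nate: 22.42
Maximum: Yara (167.97)

ANSWER: Yara


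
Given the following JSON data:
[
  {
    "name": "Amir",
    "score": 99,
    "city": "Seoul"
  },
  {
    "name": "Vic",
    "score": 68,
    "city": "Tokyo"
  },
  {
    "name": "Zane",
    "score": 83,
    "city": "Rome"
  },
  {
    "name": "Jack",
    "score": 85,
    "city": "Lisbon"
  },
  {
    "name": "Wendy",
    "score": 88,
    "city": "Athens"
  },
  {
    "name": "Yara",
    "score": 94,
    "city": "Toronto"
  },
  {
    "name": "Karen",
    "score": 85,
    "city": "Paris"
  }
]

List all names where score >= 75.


Filtering records where score >= 75:
  Amir (score=99) -> YES
  Vic (score=68) -> no
  Zane (score=83) -> YES
  Jack (score=85) -> YES
  Wendy (score=88) -> YES
  Yara (score=94) -> YES
  Karen (score=85) -> YES


ANSWER: Amir, Zane, Jack, Wendy, Yara, Karen


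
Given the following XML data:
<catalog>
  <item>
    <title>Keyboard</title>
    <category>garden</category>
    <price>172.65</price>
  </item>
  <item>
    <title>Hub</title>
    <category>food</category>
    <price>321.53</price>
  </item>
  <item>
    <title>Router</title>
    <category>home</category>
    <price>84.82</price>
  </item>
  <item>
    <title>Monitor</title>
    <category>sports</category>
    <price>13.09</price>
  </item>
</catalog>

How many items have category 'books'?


Scanning <item> elements for <category>books</category>:
Count: 0

ANSWER: 0


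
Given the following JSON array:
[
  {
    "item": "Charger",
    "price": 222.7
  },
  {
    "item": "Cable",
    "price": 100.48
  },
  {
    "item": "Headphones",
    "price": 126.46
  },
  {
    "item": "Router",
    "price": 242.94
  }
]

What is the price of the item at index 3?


Array index 3 -> Router
price = 242.94

ANSWER: 242.94


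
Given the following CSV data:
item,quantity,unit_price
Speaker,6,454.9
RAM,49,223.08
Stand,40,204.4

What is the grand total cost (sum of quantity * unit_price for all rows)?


Computing row totals:
  Speaker: 6 * 454.9 = 2729.4
  RAM: 49 * 223.08 = 10930.92
  Stand: 40 * 204.4 = 8176.0
Grand total = 2729.4 + 10930.92 + 8176.0 = 21836.32

ANSWER: 21836.32


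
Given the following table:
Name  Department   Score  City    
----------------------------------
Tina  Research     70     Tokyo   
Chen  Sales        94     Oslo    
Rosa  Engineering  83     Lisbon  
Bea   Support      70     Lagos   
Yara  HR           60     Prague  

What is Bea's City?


Row 4: Bea
City = Lagos

ANSWER: Lagos


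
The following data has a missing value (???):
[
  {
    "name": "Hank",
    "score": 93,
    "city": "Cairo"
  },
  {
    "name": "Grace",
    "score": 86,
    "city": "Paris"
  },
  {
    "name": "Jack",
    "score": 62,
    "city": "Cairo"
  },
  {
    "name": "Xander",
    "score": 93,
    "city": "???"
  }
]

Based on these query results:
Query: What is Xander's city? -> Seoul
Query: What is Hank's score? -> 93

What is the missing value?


The missing value is Xander's city
From query: Xander's city = Seoul

ANSWER: Seoul


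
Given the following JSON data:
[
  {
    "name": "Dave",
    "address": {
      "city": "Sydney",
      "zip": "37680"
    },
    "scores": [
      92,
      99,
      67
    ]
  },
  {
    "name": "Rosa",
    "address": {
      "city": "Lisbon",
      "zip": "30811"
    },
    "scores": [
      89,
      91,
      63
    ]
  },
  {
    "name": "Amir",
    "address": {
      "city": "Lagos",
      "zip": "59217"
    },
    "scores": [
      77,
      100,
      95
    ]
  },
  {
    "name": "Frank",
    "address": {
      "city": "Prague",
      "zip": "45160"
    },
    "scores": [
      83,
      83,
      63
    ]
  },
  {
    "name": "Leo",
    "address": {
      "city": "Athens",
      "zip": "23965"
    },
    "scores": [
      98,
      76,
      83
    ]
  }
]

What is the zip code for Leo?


Path: records[4].address.zip
Value: 23965

ANSWER: 23965


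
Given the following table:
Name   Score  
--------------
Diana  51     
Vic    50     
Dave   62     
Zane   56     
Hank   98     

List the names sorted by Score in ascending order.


Sorting by Score (ascending):
  Vic: 50
  Diana: 51
  Zane: 56
  Dave: 62
  Hank: 98


ANSWER: Vic, Diana, Zane, Dave, Hank


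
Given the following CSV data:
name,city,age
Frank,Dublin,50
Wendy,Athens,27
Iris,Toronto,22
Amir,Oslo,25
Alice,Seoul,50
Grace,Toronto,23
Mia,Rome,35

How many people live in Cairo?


Scanning city column for 'Cairo':
Total matches: 0

ANSWER: 0


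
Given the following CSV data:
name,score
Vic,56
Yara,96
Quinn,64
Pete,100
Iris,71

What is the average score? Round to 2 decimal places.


Scores: 56, 96, 64, 100, 71
Sum = 387
Count = 5
Average = 387 / 5 = 77.40

ANSWER: 77.40


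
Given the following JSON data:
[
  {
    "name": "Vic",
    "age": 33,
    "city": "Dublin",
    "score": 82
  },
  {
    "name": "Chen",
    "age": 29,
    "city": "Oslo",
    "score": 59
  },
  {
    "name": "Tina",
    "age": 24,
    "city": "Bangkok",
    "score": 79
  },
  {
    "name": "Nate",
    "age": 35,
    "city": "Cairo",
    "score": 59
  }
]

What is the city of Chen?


Looking up record where name = Chen
Record index: 1
Field 'city' = Oslo

ANSWER: Oslo


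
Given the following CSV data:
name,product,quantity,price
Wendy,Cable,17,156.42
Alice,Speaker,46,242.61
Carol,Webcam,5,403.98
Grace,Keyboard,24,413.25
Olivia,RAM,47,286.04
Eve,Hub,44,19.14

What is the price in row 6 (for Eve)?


Row 6: Eve
Column 'price' = 19.14

ANSWER: 19.14


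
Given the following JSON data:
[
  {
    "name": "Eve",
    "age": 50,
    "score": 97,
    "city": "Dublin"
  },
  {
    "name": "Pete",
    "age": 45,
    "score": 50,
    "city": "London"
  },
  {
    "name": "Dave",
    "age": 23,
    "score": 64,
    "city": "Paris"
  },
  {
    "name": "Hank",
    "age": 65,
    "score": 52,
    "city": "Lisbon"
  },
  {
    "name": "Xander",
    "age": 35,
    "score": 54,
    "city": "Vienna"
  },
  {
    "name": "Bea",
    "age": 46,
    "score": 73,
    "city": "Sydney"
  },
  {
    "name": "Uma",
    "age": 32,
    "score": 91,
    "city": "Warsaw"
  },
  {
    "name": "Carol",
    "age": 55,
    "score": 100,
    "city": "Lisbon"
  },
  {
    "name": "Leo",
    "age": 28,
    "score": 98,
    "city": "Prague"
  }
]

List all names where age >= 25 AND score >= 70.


Checking both conditions:
  Eve (age=50, score=97) -> YES
  Pete (age=45, score=50) -> no
  Dave (age=23, score=64) -> no
  Hank (age=65, score=52) -> no
  Xander (age=35, score=54) -> no
  Bea (age=46, score=73) -> YES
  Uma (age=32, score=91) -> YES
  Carol (age=55, score=100) -> YES
  Leo (age=28, score=98) -> YES


ANSWER: Eve, Bea, Uma, Carol, Leo


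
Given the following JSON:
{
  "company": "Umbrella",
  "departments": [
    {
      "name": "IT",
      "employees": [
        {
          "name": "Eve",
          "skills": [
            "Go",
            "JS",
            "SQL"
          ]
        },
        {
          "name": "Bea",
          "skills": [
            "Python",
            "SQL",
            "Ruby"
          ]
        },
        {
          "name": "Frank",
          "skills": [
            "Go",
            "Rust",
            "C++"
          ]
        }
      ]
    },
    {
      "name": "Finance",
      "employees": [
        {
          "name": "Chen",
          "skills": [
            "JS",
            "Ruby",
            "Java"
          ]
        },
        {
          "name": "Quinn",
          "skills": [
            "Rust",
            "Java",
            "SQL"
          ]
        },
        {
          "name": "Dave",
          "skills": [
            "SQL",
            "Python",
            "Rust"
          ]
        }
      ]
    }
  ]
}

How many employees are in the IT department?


Path: departments[0].employees
Count: 3

ANSWER: 3


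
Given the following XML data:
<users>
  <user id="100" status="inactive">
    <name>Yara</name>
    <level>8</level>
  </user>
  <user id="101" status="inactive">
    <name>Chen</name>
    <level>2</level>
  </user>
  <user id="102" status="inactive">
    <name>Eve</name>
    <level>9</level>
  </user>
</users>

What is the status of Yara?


Finding user with name = Yara
user id="100" status="inactive"

ANSWER: inactive


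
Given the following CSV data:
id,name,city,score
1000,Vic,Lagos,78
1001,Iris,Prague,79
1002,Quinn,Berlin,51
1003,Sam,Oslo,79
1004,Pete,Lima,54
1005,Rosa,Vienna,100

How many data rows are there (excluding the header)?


Counting rows (excluding header):
Header: id,name,city,score
Data rows: 6

ANSWER: 6


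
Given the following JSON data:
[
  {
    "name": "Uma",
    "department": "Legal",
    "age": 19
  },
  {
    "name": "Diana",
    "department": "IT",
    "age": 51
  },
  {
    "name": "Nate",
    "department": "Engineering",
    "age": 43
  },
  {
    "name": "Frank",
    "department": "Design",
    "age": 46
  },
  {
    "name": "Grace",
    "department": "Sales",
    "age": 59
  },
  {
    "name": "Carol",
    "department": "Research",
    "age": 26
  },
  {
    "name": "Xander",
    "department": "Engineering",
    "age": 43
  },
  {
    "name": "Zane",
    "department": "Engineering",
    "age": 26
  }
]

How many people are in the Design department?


Scanning records for department = Design
  Record 3: Frank
Count: 1

ANSWER: 1


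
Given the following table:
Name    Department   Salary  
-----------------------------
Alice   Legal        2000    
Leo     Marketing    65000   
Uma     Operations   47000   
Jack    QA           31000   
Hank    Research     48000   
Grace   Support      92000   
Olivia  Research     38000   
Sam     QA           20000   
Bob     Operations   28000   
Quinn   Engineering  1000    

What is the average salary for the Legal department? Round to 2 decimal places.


Legal department members:
  Alice: 2000
Sum = 2000
Count = 1
Average = 2000 / 1 = 2000.00

ANSWER: 2000.00


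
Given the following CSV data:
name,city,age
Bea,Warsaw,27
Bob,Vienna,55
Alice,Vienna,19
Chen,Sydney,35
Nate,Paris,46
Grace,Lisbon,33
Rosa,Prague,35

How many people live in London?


Scanning city column for 'London':
Total matches: 0

ANSWER: 0


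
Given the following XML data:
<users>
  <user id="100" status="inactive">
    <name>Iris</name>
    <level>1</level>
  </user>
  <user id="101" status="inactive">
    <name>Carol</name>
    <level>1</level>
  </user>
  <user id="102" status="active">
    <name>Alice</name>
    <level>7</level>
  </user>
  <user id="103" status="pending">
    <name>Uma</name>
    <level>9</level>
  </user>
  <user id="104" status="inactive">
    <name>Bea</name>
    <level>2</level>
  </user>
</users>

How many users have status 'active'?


Counting users with status='active':
  Alice (id=102) -> MATCH
Count: 1

ANSWER: 1


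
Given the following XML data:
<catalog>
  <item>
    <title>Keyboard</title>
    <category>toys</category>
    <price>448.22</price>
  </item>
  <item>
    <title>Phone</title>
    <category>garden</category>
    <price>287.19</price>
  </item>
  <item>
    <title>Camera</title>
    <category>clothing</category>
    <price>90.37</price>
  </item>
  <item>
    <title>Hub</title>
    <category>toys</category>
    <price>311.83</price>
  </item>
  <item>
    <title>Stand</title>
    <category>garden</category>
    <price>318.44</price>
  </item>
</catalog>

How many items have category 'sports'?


Scanning <item> elements for <category>sports</category>:
Count: 0

ANSWER: 0


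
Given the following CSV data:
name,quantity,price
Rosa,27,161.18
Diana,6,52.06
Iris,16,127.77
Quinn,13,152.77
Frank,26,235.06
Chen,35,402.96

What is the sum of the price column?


Values in 'price' column:
  Row 1: 161.18
  Row 2: 52.06
  Row 3: 127.77
  Row 4: 152.77
  Row 5: 235.06
  Row 6: 402.96
Sum = 161.18 + 52.06 + 127.77 + 152.77 + 235.06 + 402.96 = 1131.8

ANSWER: 1131.8


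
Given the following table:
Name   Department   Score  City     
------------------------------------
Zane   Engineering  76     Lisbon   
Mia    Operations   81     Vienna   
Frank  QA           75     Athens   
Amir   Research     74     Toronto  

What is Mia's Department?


Row 2: Mia
Department = Operations

ANSWER: Operations


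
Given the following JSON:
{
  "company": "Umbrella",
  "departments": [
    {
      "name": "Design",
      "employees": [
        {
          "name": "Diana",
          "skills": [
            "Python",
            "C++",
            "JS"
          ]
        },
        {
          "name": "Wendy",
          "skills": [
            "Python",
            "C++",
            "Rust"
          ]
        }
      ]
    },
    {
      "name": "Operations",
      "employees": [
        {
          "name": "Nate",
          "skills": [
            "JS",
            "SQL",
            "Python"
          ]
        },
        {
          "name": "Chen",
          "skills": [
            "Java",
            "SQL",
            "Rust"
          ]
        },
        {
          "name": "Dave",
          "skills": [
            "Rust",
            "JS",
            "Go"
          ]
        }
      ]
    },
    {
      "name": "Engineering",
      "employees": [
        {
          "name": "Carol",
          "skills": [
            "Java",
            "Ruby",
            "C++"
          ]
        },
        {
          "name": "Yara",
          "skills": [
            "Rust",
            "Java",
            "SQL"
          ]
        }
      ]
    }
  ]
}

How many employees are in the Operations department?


Path: departments[1].employees
Count: 3

ANSWER: 3


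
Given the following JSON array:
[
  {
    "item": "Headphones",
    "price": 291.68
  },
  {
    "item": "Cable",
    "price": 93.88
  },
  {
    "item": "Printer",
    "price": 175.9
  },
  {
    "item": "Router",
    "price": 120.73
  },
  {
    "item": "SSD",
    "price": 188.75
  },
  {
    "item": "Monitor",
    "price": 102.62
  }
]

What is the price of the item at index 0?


Array index 0 -> Headphones
price = 291.68

ANSWER: 291.68


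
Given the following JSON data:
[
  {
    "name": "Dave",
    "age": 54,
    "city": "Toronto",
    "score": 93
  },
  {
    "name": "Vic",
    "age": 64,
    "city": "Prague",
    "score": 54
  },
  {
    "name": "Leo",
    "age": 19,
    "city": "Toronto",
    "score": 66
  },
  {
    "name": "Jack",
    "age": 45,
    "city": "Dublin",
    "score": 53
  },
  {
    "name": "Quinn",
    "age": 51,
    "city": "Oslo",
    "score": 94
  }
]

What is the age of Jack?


Looking up record where name = Jack
Record index: 3
Field 'age' = 45

ANSWER: 45


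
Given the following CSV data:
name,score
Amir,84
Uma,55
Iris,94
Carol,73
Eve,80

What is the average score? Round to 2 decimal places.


Scores: 84, 55, 94, 73, 80
Sum = 386
Count = 5
Average = 386 / 5 = 77.20

ANSWER: 77.20


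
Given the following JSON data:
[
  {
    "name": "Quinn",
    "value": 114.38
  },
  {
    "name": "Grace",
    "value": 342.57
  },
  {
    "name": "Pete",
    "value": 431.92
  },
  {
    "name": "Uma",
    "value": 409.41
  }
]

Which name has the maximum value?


Comparing values:
  Quinn: 114.38
  Grace: 342.57
  Pete: 431.92
  Uma: 409.41
Maximum: Pete (431.92)

ANSWER: Pete


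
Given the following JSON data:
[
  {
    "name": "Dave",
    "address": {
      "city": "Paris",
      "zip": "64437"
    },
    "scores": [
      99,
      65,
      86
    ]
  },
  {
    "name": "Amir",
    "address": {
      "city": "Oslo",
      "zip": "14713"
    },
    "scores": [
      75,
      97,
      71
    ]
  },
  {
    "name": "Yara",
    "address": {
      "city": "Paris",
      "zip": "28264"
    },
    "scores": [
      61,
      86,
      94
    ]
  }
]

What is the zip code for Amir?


Path: records[1].address.zip
Value: 14713

ANSWER: 14713


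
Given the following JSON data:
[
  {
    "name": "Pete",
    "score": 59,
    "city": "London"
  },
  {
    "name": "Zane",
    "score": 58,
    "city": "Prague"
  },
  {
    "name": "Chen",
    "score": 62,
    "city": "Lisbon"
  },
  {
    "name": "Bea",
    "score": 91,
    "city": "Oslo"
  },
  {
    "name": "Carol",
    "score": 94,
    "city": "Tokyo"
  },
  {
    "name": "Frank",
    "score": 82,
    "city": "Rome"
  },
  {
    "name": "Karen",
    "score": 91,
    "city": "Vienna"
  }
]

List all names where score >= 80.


Filtering records where score >= 80:
  Pete (score=59) -> no
  Zane (score=58) -> no
  Chen (score=62) -> no
  Bea (score=91) -> YES
  Carol (score=94) -> YES
  Frank (score=82) -> YES
  Karen (score=91) -> YES


ANSWER: Bea, Carol, Frank, Karen


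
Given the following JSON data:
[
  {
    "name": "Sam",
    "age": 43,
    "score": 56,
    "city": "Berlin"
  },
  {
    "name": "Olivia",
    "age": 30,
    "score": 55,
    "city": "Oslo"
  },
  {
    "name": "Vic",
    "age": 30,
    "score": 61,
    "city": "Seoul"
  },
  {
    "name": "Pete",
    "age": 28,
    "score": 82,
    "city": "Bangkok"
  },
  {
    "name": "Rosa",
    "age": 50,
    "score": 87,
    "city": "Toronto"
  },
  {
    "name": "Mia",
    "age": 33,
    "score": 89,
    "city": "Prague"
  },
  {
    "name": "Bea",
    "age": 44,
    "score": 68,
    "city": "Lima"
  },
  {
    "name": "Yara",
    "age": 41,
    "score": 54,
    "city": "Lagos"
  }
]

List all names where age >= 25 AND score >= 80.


Checking both conditions:
  Sam (age=43, score=56) -> no
  Olivia (age=30, score=55) -> no
  Vic (age=30, score=61) -> no
  Pete (age=28, score=82) -> YES
  Rosa (age=50, score=87) -> YES
  Mia (age=33, score=89) -> YES
  Bea (age=44, score=68) -> no
  Yara (age=41, score=54) -> no


ANSWER: Pete, Rosa, Mia


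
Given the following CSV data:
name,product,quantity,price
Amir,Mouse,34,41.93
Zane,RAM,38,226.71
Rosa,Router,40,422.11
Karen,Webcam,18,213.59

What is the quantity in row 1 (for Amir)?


Row 1: Amir
Column 'quantity' = 34

ANSWER: 34


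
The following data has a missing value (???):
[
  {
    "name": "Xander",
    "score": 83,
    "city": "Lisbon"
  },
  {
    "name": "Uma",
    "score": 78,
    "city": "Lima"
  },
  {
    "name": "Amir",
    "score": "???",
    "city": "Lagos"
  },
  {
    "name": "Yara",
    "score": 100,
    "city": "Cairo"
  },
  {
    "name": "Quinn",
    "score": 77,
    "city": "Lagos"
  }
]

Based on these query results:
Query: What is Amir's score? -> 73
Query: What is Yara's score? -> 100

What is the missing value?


The missing value is Amir's score
From query: Amir's score = 73

ANSWER: 73


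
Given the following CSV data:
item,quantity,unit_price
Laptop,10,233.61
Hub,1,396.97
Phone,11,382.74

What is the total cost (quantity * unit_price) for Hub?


Row: Hub
quantity = 1
unit_price = 396.97
total = 1 * 396.97 = 396.97

ANSWER: 396.97


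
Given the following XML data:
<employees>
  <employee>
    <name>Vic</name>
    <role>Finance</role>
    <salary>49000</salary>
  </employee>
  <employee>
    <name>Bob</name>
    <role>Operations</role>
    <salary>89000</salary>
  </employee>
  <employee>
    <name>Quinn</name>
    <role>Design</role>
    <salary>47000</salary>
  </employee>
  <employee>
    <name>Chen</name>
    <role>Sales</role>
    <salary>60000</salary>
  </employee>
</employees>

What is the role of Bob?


Searching for <employee> with <name>Bob</name>
Found at position 2
<role>Operations</role>

ANSWER: Operations


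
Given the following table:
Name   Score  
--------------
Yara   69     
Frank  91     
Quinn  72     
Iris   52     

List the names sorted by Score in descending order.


Sorting by Score (descending):
  Frank: 91
  Quinn: 72
  Yara: 69
  Iris: 52


ANSWER: Frank, Quinn, Yara, Iris


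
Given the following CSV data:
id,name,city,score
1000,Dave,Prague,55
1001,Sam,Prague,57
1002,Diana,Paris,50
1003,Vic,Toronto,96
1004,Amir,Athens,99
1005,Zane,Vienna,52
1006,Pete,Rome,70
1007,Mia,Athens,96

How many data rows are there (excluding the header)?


Counting rows (excluding header):
Header: id,name,city,score
Data rows: 8

ANSWER: 8


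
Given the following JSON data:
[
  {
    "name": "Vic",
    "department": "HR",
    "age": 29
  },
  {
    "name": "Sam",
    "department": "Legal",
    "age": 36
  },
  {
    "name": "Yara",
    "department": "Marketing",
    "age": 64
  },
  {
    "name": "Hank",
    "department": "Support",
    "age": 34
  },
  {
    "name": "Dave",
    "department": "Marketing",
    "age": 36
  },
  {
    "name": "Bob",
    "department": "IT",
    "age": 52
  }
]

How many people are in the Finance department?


Scanning records for department = Finance
  No matches found
Count: 0

ANSWER: 0


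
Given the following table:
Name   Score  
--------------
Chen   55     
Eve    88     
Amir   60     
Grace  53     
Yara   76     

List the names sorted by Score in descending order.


Sorting by Score (descending):
  Eve: 88
  Yara: 76
  Amir: 60
  Chen: 55
  Grace: 53


ANSWER: Eve, Yara, Amir, Chen, Grace


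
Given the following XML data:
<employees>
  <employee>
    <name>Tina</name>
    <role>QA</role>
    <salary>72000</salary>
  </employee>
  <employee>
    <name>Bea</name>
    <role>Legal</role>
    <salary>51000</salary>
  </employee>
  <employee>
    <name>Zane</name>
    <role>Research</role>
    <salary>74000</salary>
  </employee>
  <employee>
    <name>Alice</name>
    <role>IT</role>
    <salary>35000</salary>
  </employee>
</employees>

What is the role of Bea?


Searching for <employee> with <name>Bea</name>
Found at position 2
<role>Legal</role>

ANSWER: Legal


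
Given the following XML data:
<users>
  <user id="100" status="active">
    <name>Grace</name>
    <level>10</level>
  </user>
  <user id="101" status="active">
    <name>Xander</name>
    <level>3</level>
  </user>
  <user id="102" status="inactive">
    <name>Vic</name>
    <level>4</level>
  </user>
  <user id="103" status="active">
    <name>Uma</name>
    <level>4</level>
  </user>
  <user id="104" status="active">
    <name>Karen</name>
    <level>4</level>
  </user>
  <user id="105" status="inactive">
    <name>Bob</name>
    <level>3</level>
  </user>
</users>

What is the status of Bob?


Finding user with name = Bob
user id="105" status="inactive"

ANSWER: inactive


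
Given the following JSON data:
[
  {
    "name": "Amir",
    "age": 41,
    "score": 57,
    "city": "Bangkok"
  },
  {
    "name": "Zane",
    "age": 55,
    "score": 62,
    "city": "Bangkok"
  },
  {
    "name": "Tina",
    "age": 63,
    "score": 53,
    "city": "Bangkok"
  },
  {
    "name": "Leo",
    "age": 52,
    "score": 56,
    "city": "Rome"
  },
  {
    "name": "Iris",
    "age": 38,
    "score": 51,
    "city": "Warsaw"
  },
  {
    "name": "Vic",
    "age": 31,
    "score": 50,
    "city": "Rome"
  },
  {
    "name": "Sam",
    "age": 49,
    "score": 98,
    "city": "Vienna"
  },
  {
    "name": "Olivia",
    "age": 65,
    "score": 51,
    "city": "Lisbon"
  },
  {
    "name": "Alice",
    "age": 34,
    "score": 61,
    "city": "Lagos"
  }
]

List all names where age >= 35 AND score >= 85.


Checking both conditions:
  Amir (age=41, score=57) -> no
  Zane (age=55, score=62) -> no
  Tina (age=63, score=53) -> no
  Leo (age=52, score=56) -> no
  Iris (age=38, score=51) -> no
  Vic (age=31, score=50) -> no
  Sam (age=49, score=98) -> YES
  Olivia (age=65, score=51) -> no
  Alice (age=34, score=61) -> no


ANSWER: Sam


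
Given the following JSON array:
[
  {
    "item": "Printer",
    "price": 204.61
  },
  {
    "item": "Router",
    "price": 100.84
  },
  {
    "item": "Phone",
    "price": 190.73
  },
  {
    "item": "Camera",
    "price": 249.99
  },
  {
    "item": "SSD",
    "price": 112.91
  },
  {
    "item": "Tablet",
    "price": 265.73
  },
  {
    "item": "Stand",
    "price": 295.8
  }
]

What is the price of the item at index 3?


Array index 3 -> Camera
price = 249.99

ANSWER: 249.99


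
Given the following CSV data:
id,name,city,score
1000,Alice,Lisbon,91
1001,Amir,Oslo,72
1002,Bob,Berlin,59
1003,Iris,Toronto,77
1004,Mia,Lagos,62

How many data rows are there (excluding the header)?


Counting rows (excluding header):
Header: id,name,city,score
Data rows: 5

ANSWER: 5


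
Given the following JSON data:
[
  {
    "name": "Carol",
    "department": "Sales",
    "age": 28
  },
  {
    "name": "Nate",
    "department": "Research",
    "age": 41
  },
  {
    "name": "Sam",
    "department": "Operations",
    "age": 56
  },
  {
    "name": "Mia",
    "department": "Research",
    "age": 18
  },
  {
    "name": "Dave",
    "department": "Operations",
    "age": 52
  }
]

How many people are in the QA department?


Scanning records for department = QA
  No matches found
Count: 0

ANSWER: 0
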